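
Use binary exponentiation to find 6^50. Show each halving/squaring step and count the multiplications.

Computing 6^50 by squaring (build up from 6^1; each line after the first costs one multiplication):

6^1 = 6
6^2 = (6^1)^2 = 6^2 = 36
6^3 = 6 * 6^2 = 6 * 36 = 216
6^6 = (6^3)^2 = 216^2 = 46656
6^12 = (6^6)^2 = 46656^2 = 2176782336
6^24 = (6^12)^2 = 2176782336^2 = 4738381338321616896
6^25 = 6 * 6^24 = 6 * 4738381338321616896 = 28430288029929701376
6^50 = (6^25)^2 = 28430288029929701376^2 = 808281277464764060643139600456536293376

Result: 808281277464764060643139600456536293376
Multiplications needed: 7 (7 lines after 6^1)

6^50 = 808281277464764060643139600456536293376. Using exponentiation by squaring, this requires 7 multiplications. The key idea: if the exponent is even, square the half-power; if odd, multiply by the base once.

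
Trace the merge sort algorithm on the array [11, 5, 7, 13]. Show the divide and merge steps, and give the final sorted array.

Merge sort trace:

Split: [11, 5, 7, 13] -> [11, 5] and [7, 13]
  Split: [11, 5] -> [11] and [5]
  Merge: [11] + [5] -> [5, 11]
  Split: [7, 13] -> [7] and [13]
  Merge: [7] + [13] -> [7, 13]
Merge: [5, 11] + [7, 13] -> [5, 7, 11, 13]

Final sorted array: [5, 7, 11, 13]

The merge sort proceeds by recursively splitting the array and merging sorted halves.
After all merges, the sorted array is [5, 7, 11, 13].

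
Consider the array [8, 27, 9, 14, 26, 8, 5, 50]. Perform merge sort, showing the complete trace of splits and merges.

Merge sort trace:

Split: [8, 27, 9, 14, 26, 8, 5, 50] -> [8, 27, 9, 14] and [26, 8, 5, 50]
  Split: [8, 27, 9, 14] -> [8, 27] and [9, 14]
    Split: [8, 27] -> [8] and [27]
    Merge: [8] + [27] -> [8, 27]
    Split: [9, 14] -> [9] and [14]
    Merge: [9] + [14] -> [9, 14]
  Merge: [8, 27] + [9, 14] -> [8, 9, 14, 27]
  Split: [26, 8, 5, 50] -> [26, 8] and [5, 50]
    Split: [26, 8] -> [26] and [8]
    Merge: [26] + [8] -> [8, 26]
    Split: [5, 50] -> [5] and [50]
    Merge: [5] + [50] -> [5, 50]
  Merge: [8, 26] + [5, 50] -> [5, 8, 26, 50]
Merge: [8, 9, 14, 27] + [5, 8, 26, 50] -> [5, 8, 8, 9, 14, 26, 27, 50]

Final sorted array: [5, 8, 8, 9, 14, 26, 27, 50]

The merge sort proceeds by recursively splitting the array and merging sorted halves.
After all merges, the sorted array is [5, 8, 8, 9, 14, 26, 27, 50].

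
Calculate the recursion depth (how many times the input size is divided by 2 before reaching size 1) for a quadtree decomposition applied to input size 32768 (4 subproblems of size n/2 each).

For divide and conquer with division factor 2:

Problem sizes at each level:
Level 0: 32768
Level 1: 16384
Level 2: 8192
Level 3: 4096
Level 4: 2048
Level 5: 1024
Level 6: 512
Level 7: 256
Level 8: 128
Level 9: 64
Level 10: 32
Level 11: 16
Level 12: 8
Level 13: 4
Level 14: 2
Level 15: 1

The root is level 0 and the size-1 base case is level 15 (the tree spans levels 0 through 15, i.e. 16 levels counting the root), so the depth is the number of divisions: log_2(32768) = 15

The recursion tree depth is log_2(32768) = 15. At each level, the problem size is divided by 2, so it takes 15 divisions to reduce to a base case of size 1. The algorithm makes 4 recursive calls at each level.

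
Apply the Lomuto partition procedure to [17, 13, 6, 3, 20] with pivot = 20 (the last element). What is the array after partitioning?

Lomuto partition with pivot = 20:

Initial array: [17, 13, 6, 3, 20]

arr[0]=17 <= 20: swap with position 0, array becomes [17, 13, 6, 3, 20]
arr[1]=13 <= 20: swap with position 1, array becomes [17, 13, 6, 3, 20]
arr[2]=6 <= 20: swap with position 2, array becomes [17, 13, 6, 3, 20]
arr[3]=3 <= 20: swap with position 3, array becomes [17, 13, 6, 3, 20]

Place pivot at position 4: [17, 13, 6, 3, 20]
Pivot position: 4

After partitioning with pivot 20, the array becomes [17, 13, 6, 3, 20]. The pivot is placed at index 4. All elements to the left of the pivot are <= 20, and all elements to the right are > 20.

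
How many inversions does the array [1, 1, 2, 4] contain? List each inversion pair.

Finding inversions in [1, 1, 2, 4]:


Total inversions: 0

The array has 0 inversions. It is already sorted.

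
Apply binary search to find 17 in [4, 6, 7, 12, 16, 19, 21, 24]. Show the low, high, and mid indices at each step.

Binary search for 17 in [4, 6, 7, 12, 16, 19, 21, 24]:

lo=0, hi=7, mid=3, arr[mid]=12 -> 12 < 17, search right half
lo=4, hi=7, mid=5, arr[mid]=19 -> 19 > 17, search left half
lo=4, hi=4, mid=4, arr[mid]=16 -> 16 < 17, search right half
lo=5 > hi=4, target 17 not found

Binary search determines that 17 is not in the array after 3 comparisons. The search space was exhausted without finding the target.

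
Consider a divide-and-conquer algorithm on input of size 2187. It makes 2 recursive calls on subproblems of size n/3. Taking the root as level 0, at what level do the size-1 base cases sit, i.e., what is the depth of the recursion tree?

For divide and conquer with division factor 3:

Problem sizes at each level:
Level 0: 2187
Level 1: 729
Level 2: 243
Level 3: 81
Level 4: 27
Level 5: 9
Level 6: 3
Level 7: 1

The root is level 0 and the size-1 base case is level 7 (the tree spans levels 0 through 7, i.e. 8 levels counting the root), so the depth is the number of divisions: log_3(2187) = 7

The recursion tree depth is log_3(2187) = 7. At each level, the problem size is divided by 3, so it takes 7 divisions to reduce to a base case of size 1. The algorithm makes 2 recursive calls at each level.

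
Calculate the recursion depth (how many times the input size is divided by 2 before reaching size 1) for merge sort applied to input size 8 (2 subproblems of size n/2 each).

For divide and conquer with division factor 2:

Problem sizes at each level:
Level 0: 8
Level 1: 4
Level 2: 2
Level 3: 1

The root is level 0 and the size-1 base case is level 3 (the tree spans levels 0 through 3, i.e. 4 levels counting the root), so the depth is the number of divisions: log_2(8) = 3

The recursion tree depth is log_2(8) = 3. At each level, the problem size is divided by 2, so it takes 3 divisions to reduce to a base case of size 1. The algorithm makes 2 recursive calls at each level.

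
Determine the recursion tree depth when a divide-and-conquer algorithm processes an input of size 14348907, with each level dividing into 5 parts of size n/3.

For divide and conquer with division factor 3:

Problem sizes at each level:
Level 0: 14348907
Level 1: 4782969
Level 2: 1594323
Level 3: 531441
Level 4: 177147
Level 5: 59049
Level 6: 19683
Level 7: 6561
Level 8: 2187
Level 9: 729
Level 10: 243
Level 11: 81
Level 12: 27
Level 13: 9
Level 14: 3
Level 15: 1

The root is level 0 and the size-1 base case is level 15 (the tree spans levels 0 through 15, i.e. 16 levels counting the root), so the depth is the number of divisions: log_3(14348907) = 15

The recursion tree depth is log_3(14348907) = 15. At each level, the problem size is divided by 3, so it takes 15 divisions to reduce to a base case of size 1. The algorithm makes 5 recursive calls at each level.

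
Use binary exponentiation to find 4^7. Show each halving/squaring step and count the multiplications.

Computing 4^7 by squaring (build up from 4^1; each line after the first costs one multiplication):

4^1 = 4
4^2 = (4^1)^2 = 4^2 = 16
4^3 = 4 * 4^2 = 4 * 16 = 64
4^6 = (4^3)^2 = 64^2 = 4096
4^7 = 4 * 4^6 = 4 * 4096 = 16384

Result: 16384
Multiplications needed: 4 (4 lines after 4^1)

4^7 = 16384. Using exponentiation by squaring, this requires 4 multiplications. The key idea: if the exponent is even, square the half-power; if odd, multiply by the base once.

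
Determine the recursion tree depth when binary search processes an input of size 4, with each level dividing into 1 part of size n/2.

For divide and conquer with division factor 2:

Problem sizes at each level:
Level 0: 4
Level 1: 2
Level 2: 1

The root is level 0 and the size-1 base case is level 2 (the tree spans levels 0 through 2, i.e. 3 levels counting the root), so the depth is the number of divisions: log_2(4) = 2

The recursion tree depth is log_2(4) = 2. At each level, the problem size is divided by 2, so it takes 2 divisions to reduce to a base case of size 1. The algorithm makes 1 recursive call at each level.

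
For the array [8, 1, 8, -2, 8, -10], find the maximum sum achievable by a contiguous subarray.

Using Kadane's algorithm on [8, 1, 8, -2, 8, -10]:

Scanning through the array:
Position 1 (value 1): max_ending_here = 9, max_so_far = 9
Position 2 (value 8): max_ending_here = 17, max_so_far = 17
Position 3 (value -2): max_ending_here = 15, max_so_far = 17
Position 4 (value 8): max_ending_here = 23, max_so_far = 23
Position 5 (value -10): max_ending_here = 13, max_so_far = 23

Maximum subarray: [8, 1, 8, -2, 8]
Maximum sum: 23

The maximum subarray is [8, 1, 8, -2, 8] with sum 23. This subarray runs from index 0 to index 4.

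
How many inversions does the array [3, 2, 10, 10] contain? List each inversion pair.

Finding inversions in [3, 2, 10, 10]:

(0, 1): arr[0]=3 > arr[1]=2

Total inversions: 1

The array has 1 inversion(s): (0,1). Each pair (i,j) satisfies i < j and arr[i] > arr[j].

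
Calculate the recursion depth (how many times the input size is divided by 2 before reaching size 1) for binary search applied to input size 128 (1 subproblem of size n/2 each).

For divide and conquer with division factor 2:

Problem sizes at each level:
Level 0: 128
Level 1: 64
Level 2: 32
Level 3: 16
Level 4: 8
Level 5: 4
Level 6: 2
Level 7: 1

The root is level 0 and the size-1 base case is level 7 (the tree spans levels 0 through 7, i.e. 8 levels counting the root), so the depth is the number of divisions: log_2(128) = 7

The recursion tree depth is log_2(128) = 7. At each level, the problem size is divided by 2, so it takes 7 divisions to reduce to a base case of size 1. The algorithm makes 1 recursive call at each level.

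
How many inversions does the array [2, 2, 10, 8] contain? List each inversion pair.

Finding inversions in [2, 2, 10, 8]:

(2, 3): arr[2]=10 > arr[3]=8

Total inversions: 1

The array has 1 inversion(s): (2,3). Each pair (i,j) satisfies i < j and arr[i] > arr[j].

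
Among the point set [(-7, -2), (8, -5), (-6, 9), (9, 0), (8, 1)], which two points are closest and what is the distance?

Computing all pairwise distances among 5 points:

d((-7, -2), (8, -5)) = 15.2971
d((-7, -2), (-6, 9)) = 11.0454
d((-7, -2), (9, 0)) = 16.1245
d((-7, -2), (8, 1)) = 15.2971
d((8, -5), (-6, 9)) = 19.799
d((8, -5), (9, 0)) = 5.099
d((8, -5), (8, 1)) = 6.0
d((-6, 9), (9, 0)) = 17.4929
d((-6, 9), (8, 1)) = 16.1245
d((9, 0), (8, 1)) = 1.4142 <-- minimum

Closest pair: (9, 0) and (8, 1) with distance 1.4142

The closest pair is (9, 0) and (8, 1) with Euclidean distance 1.4142. For 5 points, brute-force pairwise comparison is shown above. For large n, the divide-and-conquer algorithm (sort by x, recurse on halves, check the dividing strip) achieves O(n log n).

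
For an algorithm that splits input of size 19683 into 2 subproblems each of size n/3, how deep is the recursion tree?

For divide and conquer with division factor 3:

Problem sizes at each level:
Level 0: 19683
Level 1: 6561
Level 2: 2187
Level 3: 729
Level 4: 243
Level 5: 81
Level 6: 27
Level 7: 9
Level 8: 3
Level 9: 1

The root is level 0 and the size-1 base case is level 9 (the tree spans levels 0 through 9, i.e. 10 levels counting the root), so the depth is the number of divisions: log_3(19683) = 9

The recursion tree depth is log_3(19683) = 9. At each level, the problem size is divided by 3, so it takes 9 divisions to reduce to a base case of size 1. The algorithm makes 2 recursive calls at each level.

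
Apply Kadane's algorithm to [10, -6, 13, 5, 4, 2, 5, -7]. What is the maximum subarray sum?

Using Kadane's algorithm on [10, -6, 13, 5, 4, 2, 5, -7]:

Scanning through the array:
Position 1 (value -6): max_ending_here = 4, max_so_far = 10
Position 2 (value 13): max_ending_here = 17, max_so_far = 17
Position 3 (value 5): max_ending_here = 22, max_so_far = 22
Position 4 (value 4): max_ending_here = 26, max_so_far = 26
Position 5 (value 2): max_ending_here = 28, max_so_far = 28
Position 6 (value 5): max_ending_here = 33, max_so_far = 33
Position 7 (value -7): max_ending_here = 26, max_so_far = 33

Maximum subarray: [10, -6, 13, 5, 4, 2, 5]
Maximum sum: 33

The maximum subarray is [10, -6, 13, 5, 4, 2, 5] with sum 33. This subarray runs from index 0 to index 6.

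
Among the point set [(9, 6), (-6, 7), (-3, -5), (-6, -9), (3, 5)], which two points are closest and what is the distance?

Computing all pairwise distances among 5 points:

d((9, 6), (-6, 7)) = 15.0333
d((9, 6), (-3, -5)) = 16.2788
d((9, 6), (-6, -9)) = 21.2132
d((9, 6), (3, 5)) = 6.0828
d((-6, 7), (-3, -5)) = 12.3693
d((-6, 7), (-6, -9)) = 16.0
d((-6, 7), (3, 5)) = 9.2195
d((-3, -5), (-6, -9)) = 5.0 <-- minimum
d((-3, -5), (3, 5)) = 11.6619
d((-6, -9), (3, 5)) = 16.6433

Closest pair: (-3, -5) and (-6, -9) with distance 5.0

The closest pair is (-3, -5) and (-6, -9) with Euclidean distance 5.0. For 5 points, brute-force pairwise comparison is shown above. For large n, the divide-and-conquer algorithm (sort by x, recurse on halves, check the dividing strip) achieves O(n log n).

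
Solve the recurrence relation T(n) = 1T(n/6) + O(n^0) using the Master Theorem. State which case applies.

Master Theorem for T(n) = 1T(n/6) + O(n^0):

a = 1, b = 6, c = 0
log_b(a) = log_6(1) = 0.0000

Case 2: c = 0 = log_6(1) = 0.0000
T(n) = O(n^0 log n) = O(log n)

For T(n) = 1T(n/6) + O(n^0): log_6(1) = 0.0000. This is Case 2 of the Master Theorem (c = log_b(a), equal work at all levels), giving O(log n).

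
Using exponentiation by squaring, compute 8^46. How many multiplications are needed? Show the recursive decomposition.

Computing 8^46 by squaring (build up from 8^1; each line after the first costs one multiplication):

8^1 = 8
8^2 = (8^1)^2 = 8^2 = 64
8^4 = (8^2)^2 = 64^2 = 4096
8^5 = 8 * 8^4 = 8 * 4096 = 32768
8^10 = (8^5)^2 = 32768^2 = 1073741824
8^11 = 8 * 8^10 = 8 * 1073741824 = 8589934592
8^22 = (8^11)^2 = 8589934592^2 = 73786976294838206464
8^23 = 8 * 8^22 = 8 * 73786976294838206464 = 590295810358705651712
8^46 = (8^23)^2 = 590295810358705651712^2 = 348449143727040986586495598010130648530944

Result: 348449143727040986586495598010130648530944
Multiplications needed: 8 (8 lines after 8^1)

8^46 = 348449143727040986586495598010130648530944. Using exponentiation by squaring, this requires 8 multiplications. The key idea: if the exponent is even, square the half-power; if odd, multiply by the base once.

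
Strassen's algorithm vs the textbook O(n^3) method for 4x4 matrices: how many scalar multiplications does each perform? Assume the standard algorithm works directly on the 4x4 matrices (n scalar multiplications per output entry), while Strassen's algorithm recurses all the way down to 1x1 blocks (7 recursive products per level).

Matrix multiplication for 4x4 matrices:

Standard algorithm: 4^3 = 64 multiplications
Strassen's algorithm: 7^(log2(4)) = 7^2 = 49 multiplications
Savings: 64 - 49 = 15 multiplications

Standard: 64 multiplications (4^3). Strassen: 49 multiplications (7^2). Strassen reduces 8 recursive multiplications to 7 at each level.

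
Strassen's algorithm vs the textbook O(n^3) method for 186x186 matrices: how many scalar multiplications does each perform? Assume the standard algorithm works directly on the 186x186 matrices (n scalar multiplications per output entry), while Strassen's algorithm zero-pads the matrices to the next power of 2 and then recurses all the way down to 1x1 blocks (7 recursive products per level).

Matrix multiplication for 186x186 matrices:

Strassen's algorithm requires power-of-2 dimensions. Pad 186x186 to 256x256 (next power of 2).

Standard algorithm: 186^3 = 6434856 multiplications
Strassen's algorithm: 7^(log2(256)) = 7^8 = 5764801 multiplications
Savings: 6434856 - 5764801 = 670055 multiplications

Standard: 6434856 multiplications (186^3). Strassen: 5764801 multiplications (7^8, after padding to 256x256). Strassen reduces 8 recursive multiplications to 7 at each level.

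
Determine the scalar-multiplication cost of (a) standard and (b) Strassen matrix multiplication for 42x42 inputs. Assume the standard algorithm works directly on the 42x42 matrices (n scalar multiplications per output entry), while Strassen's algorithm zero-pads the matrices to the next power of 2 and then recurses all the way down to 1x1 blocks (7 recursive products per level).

Matrix multiplication for 42x42 matrices:

Strassen's algorithm requires power-of-2 dimensions. Pad 42x42 to 64x64 (next power of 2).

Standard algorithm: 42^3 = 74088 multiplications
Strassen's algorithm: 7^(log2(64)) = 7^6 = 117649 multiplications
Difference: 74088 - 117649 = -43561 (Strassen uses MORE here due to padding overhead — for small or just-over-power-of-2 n, padding can outweigh the per-level savings)

Standard: 74088 multiplications (42^3). Strassen: 117649 multiplications (7^6, after padding to 64x64). Strassen reduces 8 recursive multiplications to 7 at each level.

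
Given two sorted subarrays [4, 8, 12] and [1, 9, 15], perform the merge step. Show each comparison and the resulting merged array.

Merging process:

Compare 4 vs 1: take 1 from right. Merged: [1]
Compare 4 vs 9: take 4 from left. Merged: [1, 4]
Compare 8 vs 9: take 8 from left. Merged: [1, 4, 8]
Compare 12 vs 9: take 9 from right. Merged: [1, 4, 8, 9]
Compare 12 vs 15: take 12 from left. Merged: [1, 4, 8, 9, 12]
Append remaining from right: [15]. Merged: [1, 4, 8, 9, 12, 15]

Final merged array: [1, 4, 8, 9, 12, 15]
Total comparisons: 5

The merged array is [1, 4, 8, 9, 12, 15], requiring 5 comparisons. The merge step runs in O(n) time where n is the total number of elements.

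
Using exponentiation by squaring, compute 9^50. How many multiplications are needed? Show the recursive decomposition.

Computing 9^50 by squaring (build up from 9^1; each line after the first costs one multiplication):

9^1 = 9
9^2 = (9^1)^2 = 9^2 = 81
9^3 = 9 * 9^2 = 9 * 81 = 729
9^6 = (9^3)^2 = 729^2 = 531441
9^12 = (9^6)^2 = 531441^2 = 282429536481
9^24 = (9^12)^2 = 282429536481^2 = 79766443076872509863361
9^25 = 9 * 9^24 = 9 * 79766443076872509863361 = 717897987691852588770249
9^50 = (9^25)^2 = 717897987691852588770249^2 = 515377520732011331036461129765621272702107522001

Result: 515377520732011331036461129765621272702107522001
Multiplications needed: 7 (7 lines after 9^1)

9^50 = 515377520732011331036461129765621272702107522001. Using exponentiation by squaring, this requires 7 multiplications. The key idea: if the exponent is even, square the half-power; if odd, multiply by the base once.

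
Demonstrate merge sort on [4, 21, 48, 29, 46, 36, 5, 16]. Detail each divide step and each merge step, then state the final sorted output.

Merge sort trace:

Split: [4, 21, 48, 29, 46, 36, 5, 16] -> [4, 21, 48, 29] and [46, 36, 5, 16]
  Split: [4, 21, 48, 29] -> [4, 21] and [48, 29]
    Split: [4, 21] -> [4] and [21]
    Merge: [4] + [21] -> [4, 21]
    Split: [48, 29] -> [48] and [29]
    Merge: [48] + [29] -> [29, 48]
  Merge: [4, 21] + [29, 48] -> [4, 21, 29, 48]
  Split: [46, 36, 5, 16] -> [46, 36] and [5, 16]
    Split: [46, 36] -> [46] and [36]
    Merge: [46] + [36] -> [36, 46]
    Split: [5, 16] -> [5] and [16]
    Merge: [5] + [16] -> [5, 16]
  Merge: [36, 46] + [5, 16] -> [5, 16, 36, 46]
Merge: [4, 21, 29, 48] + [5, 16, 36, 46] -> [4, 5, 16, 21, 29, 36, 46, 48]

Final sorted array: [4, 5, 16, 21, 29, 36, 46, 48]

The merge sort proceeds by recursively splitting the array and merging sorted halves.
After all merges, the sorted array is [4, 5, 16, 21, 29, 36, 46, 48].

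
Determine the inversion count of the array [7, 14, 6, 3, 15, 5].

Finding inversions in [7, 14, 6, 3, 15, 5]:

(0, 2): arr[0]=7 > arr[2]=6
(0, 3): arr[0]=7 > arr[3]=3
(0, 5): arr[0]=7 > arr[5]=5
(1, 2): arr[1]=14 > arr[2]=6
(1, 3): arr[1]=14 > arr[3]=3
(1, 5): arr[1]=14 > arr[5]=5
(2, 3): arr[2]=6 > arr[3]=3
(2, 5): arr[2]=6 > arr[5]=5
(4, 5): arr[4]=15 > arr[5]=5

Total inversions: 9

The array has 9 inversion(s): (0,2), (0,3), (0,5), (1,2), (1,3), (1,5), (2,3), (2,5), (4,5). Each pair (i,j) satisfies i < j and arr[i] > arr[j].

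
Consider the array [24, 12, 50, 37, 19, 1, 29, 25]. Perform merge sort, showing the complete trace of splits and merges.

Merge sort trace:

Split: [24, 12, 50, 37, 19, 1, 29, 25] -> [24, 12, 50, 37] and [19, 1, 29, 25]
  Split: [24, 12, 50, 37] -> [24, 12] and [50, 37]
    Split: [24, 12] -> [24] and [12]
    Merge: [24] + [12] -> [12, 24]
    Split: [50, 37] -> [50] and [37]
    Merge: [50] + [37] -> [37, 50]
  Merge: [12, 24] + [37, 50] -> [12, 24, 37, 50]
  Split: [19, 1, 29, 25] -> [19, 1] and [29, 25]
    Split: [19, 1] -> [19] and [1]
    Merge: [19] + [1] -> [1, 19]
    Split: [29, 25] -> [29] and [25]
    Merge: [29] + [25] -> [25, 29]
  Merge: [1, 19] + [25, 29] -> [1, 19, 25, 29]
Merge: [12, 24, 37, 50] + [1, 19, 25, 29] -> [1, 12, 19, 24, 25, 29, 37, 50]

Final sorted array: [1, 12, 19, 24, 25, 29, 37, 50]

The merge sort proceeds by recursively splitting the array and merging sorted halves.
After all merges, the sorted array is [1, 12, 19, 24, 25, 29, 37, 50].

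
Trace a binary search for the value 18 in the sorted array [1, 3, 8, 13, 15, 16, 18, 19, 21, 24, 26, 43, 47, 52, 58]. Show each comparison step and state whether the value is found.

Binary search for 18 in [1, 3, 8, 13, 15, 16, 18, 19, 21, 24, 26, 43, 47, 52, 58]:

lo=0, hi=14, mid=7, arr[mid]=19 -> 19 > 18, search left half
lo=0, hi=6, mid=3, arr[mid]=13 -> 13 < 18, search right half
lo=4, hi=6, mid=5, arr[mid]=16 -> 16 < 18, search right half
lo=6, hi=6, mid=6, arr[mid]=18 -> Found target at index 6!

Binary search finds 18 at index 6 after 4 comparisons. The search repeatedly halves the search space by comparing with the middle element.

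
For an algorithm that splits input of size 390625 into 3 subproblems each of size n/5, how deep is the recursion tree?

For divide and conquer with division factor 5:

Problem sizes at each level:
Level 0: 390625
Level 1: 78125
Level 2: 15625
Level 3: 3125
Level 4: 625
Level 5: 125
Level 6: 25
Level 7: 5
Level 8: 1

The root is level 0 and the size-1 base case is level 8 (the tree spans levels 0 through 8, i.e. 9 levels counting the root), so the depth is the number of divisions: log_5(390625) = 8

The recursion tree depth is log_5(390625) = 8. At each level, the problem size is divided by 5, so it takes 8 divisions to reduce to a base case of size 1. The algorithm makes 3 recursive calls at each level.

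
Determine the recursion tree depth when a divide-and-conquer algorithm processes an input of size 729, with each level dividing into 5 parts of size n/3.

For divide and conquer with division factor 3:

Problem sizes at each level:
Level 0: 729
Level 1: 243
Level 2: 81
Level 3: 27
Level 4: 9
Level 5: 3
Level 6: 1

The root is level 0 and the size-1 base case is level 6 (the tree spans levels 0 through 6, i.e. 7 levels counting the root), so the depth is the number of divisions: log_3(729) = 6

The recursion tree depth is log_3(729) = 6. At each level, the problem size is divided by 3, so it takes 6 divisions to reduce to a base case of size 1. The algorithm makes 5 recursive calls at each level.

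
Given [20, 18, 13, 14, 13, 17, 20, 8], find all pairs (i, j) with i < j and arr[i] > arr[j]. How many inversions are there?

Finding inversions in [20, 18, 13, 14, 13, 17, 20, 8]:

(0, 1): arr[0]=20 > arr[1]=18
(0, 2): arr[0]=20 > arr[2]=13
(0, 3): arr[0]=20 > arr[3]=14
(0, 4): arr[0]=20 > arr[4]=13
(0, 5): arr[0]=20 > arr[5]=17
(0, 7): arr[0]=20 > arr[7]=8
(1, 2): arr[1]=18 > arr[2]=13
(1, 3): arr[1]=18 > arr[3]=14
(1, 4): arr[1]=18 > arr[4]=13
(1, 5): arr[1]=18 > arr[5]=17
(1, 7): arr[1]=18 > arr[7]=8
(2, 7): arr[2]=13 > arr[7]=8
(3, 4): arr[3]=14 > arr[4]=13
(3, 7): arr[3]=14 > arr[7]=8
(4, 7): arr[4]=13 > arr[7]=8
(5, 7): arr[5]=17 > arr[7]=8
(6, 7): arr[6]=20 > arr[7]=8

Total inversions: 17

The array has 17 inversion(s): (0,1), (0,2), (0,3), (0,4), (0,5), (0,7), (1,2), (1,3), (1,4), (1,5), (1,7), (2,7), (3,4), (3,7), (4,7), (5,7), (6,7). Each pair (i,j) satisfies i < j and arr[i] > arr[j].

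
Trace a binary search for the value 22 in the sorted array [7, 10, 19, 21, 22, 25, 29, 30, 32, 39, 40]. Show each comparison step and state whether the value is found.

Binary search for 22 in [7, 10, 19, 21, 22, 25, 29, 30, 32, 39, 40]:

lo=0, hi=10, mid=5, arr[mid]=25 -> 25 > 22, search left half
lo=0, hi=4, mid=2, arr[mid]=19 -> 19 < 22, search right half
lo=3, hi=4, mid=3, arr[mid]=21 -> 21 < 22, search right half
lo=4, hi=4, mid=4, arr[mid]=22 -> Found target at index 4!

Binary search finds 22 at index 4 after 4 comparisons. The search repeatedly halves the search space by comparing with the middle element.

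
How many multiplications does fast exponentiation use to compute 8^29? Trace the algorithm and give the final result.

Computing 8^29 by squaring (build up from 8^1; each line after the first costs one multiplication):

8^1 = 8
8^2 = (8^1)^2 = 8^2 = 64
8^3 = 8 * 8^2 = 8 * 64 = 512
8^6 = (8^3)^2 = 512^2 = 262144
8^7 = 8 * 8^6 = 8 * 262144 = 2097152
8^14 = (8^7)^2 = 2097152^2 = 4398046511104
8^28 = (8^14)^2 = 4398046511104^2 = 19342813113834066795298816
8^29 = 8 * 8^28 = 8 * 19342813113834066795298816 = 154742504910672534362390528

Result: 154742504910672534362390528
Multiplications needed: 7 (7 lines after 8^1)

8^29 = 154742504910672534362390528. Using exponentiation by squaring, this requires 7 multiplications. The key idea: if the exponent is even, square the half-power; if odd, multiply by the base once.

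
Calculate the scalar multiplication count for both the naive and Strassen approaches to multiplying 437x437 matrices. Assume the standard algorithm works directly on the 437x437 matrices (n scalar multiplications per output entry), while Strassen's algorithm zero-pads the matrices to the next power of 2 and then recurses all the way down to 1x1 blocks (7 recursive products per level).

Matrix multiplication for 437x437 matrices:

Strassen's algorithm requires power-of-2 dimensions. Pad 437x437 to 512x512 (next power of 2).

Standard algorithm: 437^3 = 83453453 multiplications
Strassen's algorithm: 7^(log2(512)) = 7^9 = 40353607 multiplications
Savings: 83453453 - 40353607 = 43099846 multiplications

Standard: 83453453 multiplications (437^3). Strassen: 40353607 multiplications (7^9, after padding to 512x512). Strassen reduces 8 recursive multiplications to 7 at each level.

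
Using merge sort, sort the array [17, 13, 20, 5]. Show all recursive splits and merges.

Merge sort trace:

Split: [17, 13, 20, 5] -> [17, 13] and [20, 5]
  Split: [17, 13] -> [17] and [13]
  Merge: [17] + [13] -> [13, 17]
  Split: [20, 5] -> [20] and [5]
  Merge: [20] + [5] -> [5, 20]
Merge: [13, 17] + [5, 20] -> [5, 13, 17, 20]

Final sorted array: [5, 13, 17, 20]

The merge sort proceeds by recursively splitting the array and merging sorted halves.
After all merges, the sorted array is [5, 13, 17, 20].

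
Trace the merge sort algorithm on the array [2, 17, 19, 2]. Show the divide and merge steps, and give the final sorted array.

Merge sort trace:

Split: [2, 17, 19, 2] -> [2, 17] and [19, 2]
  Split: [2, 17] -> [2] and [17]
  Merge: [2] + [17] -> [2, 17]
  Split: [19, 2] -> [19] and [2]
  Merge: [19] + [2] -> [2, 19]
Merge: [2, 17] + [2, 19] -> [2, 2, 17, 19]

Final sorted array: [2, 2, 17, 19]

The merge sort proceeds by recursively splitting the array and merging sorted halves.
After all merges, the sorted array is [2, 2, 17, 19].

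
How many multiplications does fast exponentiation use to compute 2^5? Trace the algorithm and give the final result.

Computing 2^5 by squaring (build up from 2^1; each line after the first costs one multiplication):

2^1 = 2
2^2 = (2^1)^2 = 2^2 = 4
2^4 = (2^2)^2 = 4^2 = 16
2^5 = 2 * 2^4 = 2 * 16 = 32

Result: 32
Multiplications needed: 3 (3 lines after 2^1)

2^5 = 32. Using exponentiation by squaring, this requires 3 multiplications. The key idea: if the exponent is even, square the half-power; if odd, multiply by the base once.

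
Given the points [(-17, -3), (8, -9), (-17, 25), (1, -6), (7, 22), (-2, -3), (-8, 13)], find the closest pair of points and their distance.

Computing all pairwise distances among 7 points:

d((-17, -3), (8, -9)) = 25.7099
d((-17, -3), (-17, 25)) = 28.0
d((-17, -3), (1, -6)) = 18.2483
d((-17, -3), (7, 22)) = 34.6554
d((-17, -3), (-2, -3)) = 15.0
d((-17, -3), (-8, 13)) = 18.3576
d((8, -9), (-17, 25)) = 42.2019
d((8, -9), (1, -6)) = 7.6158
d((8, -9), (7, 22)) = 31.0161
d((8, -9), (-2, -3)) = 11.6619
d((8, -9), (-8, 13)) = 27.2029
d((-17, 25), (1, -6)) = 35.8469
d((-17, 25), (7, 22)) = 24.1868
d((-17, 25), (-2, -3)) = 31.7648
d((-17, 25), (-8, 13)) = 15.0
d((1, -6), (7, 22)) = 28.6356
d((1, -6), (-2, -3)) = 4.2426 <-- minimum
d((1, -6), (-8, 13)) = 21.0238
d((7, 22), (-2, -3)) = 26.5707
d((7, 22), (-8, 13)) = 17.4929
d((-2, -3), (-8, 13)) = 17.088

Closest pair: (1, -6) and (-2, -3) with distance 4.2426

The closest pair is (1, -6) and (-2, -3) with Euclidean distance 4.2426. For 7 points, brute-force pairwise comparison is shown above. For large n, the divide-and-conquer algorithm (sort by x, recurse on halves, check the dividing strip) achieves O(n log n).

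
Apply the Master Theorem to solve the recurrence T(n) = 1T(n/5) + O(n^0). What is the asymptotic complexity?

Master Theorem for T(n) = 1T(n/5) + O(n^0):

a = 1, b = 5, c = 0
log_b(a) = log_5(1) = 0.0000

Case 2: c = 0 = log_5(1) = 0.0000
T(n) = O(n^0 log n) = O(log n)

For T(n) = 1T(n/5) + O(n^0): log_5(1) = 0.0000. This is Case 2 of the Master Theorem (c = log_b(a), equal work at all levels), giving O(log n).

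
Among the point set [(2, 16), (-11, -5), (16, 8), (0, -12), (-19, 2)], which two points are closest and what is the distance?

Computing all pairwise distances among 5 points:

d((2, 16), (-11, -5)) = 24.6982
d((2, 16), (16, 8)) = 16.1245
d((2, 16), (0, -12)) = 28.0713
d((2, 16), (-19, 2)) = 25.2389
d((-11, -5), (16, 8)) = 29.9666
d((-11, -5), (0, -12)) = 13.0384
d((-11, -5), (-19, 2)) = 10.6301 <-- minimum
d((16, 8), (0, -12)) = 25.6125
d((16, 8), (-19, 2)) = 35.5106
d((0, -12), (-19, 2)) = 23.6008

Closest pair: (-11, -5) and (-19, 2) with distance 10.6301

The closest pair is (-11, -5) and (-19, 2) with Euclidean distance 10.6301. For 5 points, brute-force pairwise comparison is shown above. For large n, the divide-and-conquer algorithm (sort by x, recurse on halves, check the dividing strip) achieves O(n log n).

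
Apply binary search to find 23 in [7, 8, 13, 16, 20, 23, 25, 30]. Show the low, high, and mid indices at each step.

Binary search for 23 in [7, 8, 13, 16, 20, 23, 25, 30]:

lo=0, hi=7, mid=3, arr[mid]=16 -> 16 < 23, search right half
lo=4, hi=7, mid=5, arr[mid]=23 -> Found target at index 5!

Binary search finds 23 at index 5 after 2 comparisons. The search repeatedly halves the search space by comparing with the middle element.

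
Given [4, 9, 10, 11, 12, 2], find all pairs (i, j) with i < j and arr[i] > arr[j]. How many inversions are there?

Finding inversions in [4, 9, 10, 11, 12, 2]:

(0, 5): arr[0]=4 > arr[5]=2
(1, 5): arr[1]=9 > arr[5]=2
(2, 5): arr[2]=10 > arr[5]=2
(3, 5): arr[3]=11 > arr[5]=2
(4, 5): arr[4]=12 > arr[5]=2

Total inversions: 5

The array has 5 inversion(s): (0,5), (1,5), (2,5), (3,5), (4,5). Each pair (i,j) satisfies i < j and arr[i] > arr[j].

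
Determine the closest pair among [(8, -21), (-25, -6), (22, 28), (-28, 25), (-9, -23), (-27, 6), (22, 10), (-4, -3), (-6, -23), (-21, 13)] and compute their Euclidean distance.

Computing all pairwise distances among 10 points:

d((8, -21), (-25, -6)) = 36.2491
d((8, -21), (22, 28)) = 50.9608
d((8, -21), (-28, 25)) = 58.4123
d((8, -21), (-9, -23)) = 17.1172
d((8, -21), (-27, 6)) = 44.2041
d((8, -21), (22, 10)) = 34.0147
d((8, -21), (-4, -3)) = 21.6333
d((8, -21), (-6, -23)) = 14.1421
d((8, -21), (-21, 13)) = 44.6878
d((-25, -6), (22, 28)) = 58.0086
d((-25, -6), (-28, 25)) = 31.1448
d((-25, -6), (-9, -23)) = 23.3452
d((-25, -6), (-27, 6)) = 12.1655
d((-25, -6), (22, 10)) = 49.6488
d((-25, -6), (-4, -3)) = 21.2132
d((-25, -6), (-6, -23)) = 25.4951
d((-25, -6), (-21, 13)) = 19.4165
d((22, 28), (-28, 25)) = 50.0899
d((22, 28), (-9, -23)) = 59.6825
d((22, 28), (-27, 6)) = 53.7122
d((22, 28), (22, 10)) = 18.0
d((22, 28), (-4, -3)) = 40.4599
d((22, 28), (-6, -23)) = 58.1808
d((22, 28), (-21, 13)) = 45.5412
d((-28, 25), (-9, -23)) = 51.6236
d((-28, 25), (-27, 6)) = 19.0263
d((-28, 25), (22, 10)) = 52.2015
d((-28, 25), (-4, -3)) = 36.8782
d((-28, 25), (-6, -23)) = 52.8015
d((-28, 25), (-21, 13)) = 13.8924
d((-9, -23), (-27, 6)) = 34.1321
d((-9, -23), (22, 10)) = 45.2769
d((-9, -23), (-4, -3)) = 20.6155
d((-9, -23), (-6, -23)) = 3.0 <-- minimum
d((-9, -23), (-21, 13)) = 37.9473
d((-27, 6), (22, 10)) = 49.163
d((-27, 6), (-4, -3)) = 24.6982
d((-27, 6), (-6, -23)) = 35.805
d((-27, 6), (-21, 13)) = 9.2195
d((22, 10), (-4, -3)) = 29.0689
d((22, 10), (-6, -23)) = 43.2782
d((22, 10), (-21, 13)) = 43.1045
d((-4, -3), (-6, -23)) = 20.0998
d((-4, -3), (-21, 13)) = 23.3452
d((-6, -23), (-21, 13)) = 39.0

Closest pair: (-9, -23) and (-6, -23) with distance 3.0

The closest pair is (-9, -23) and (-6, -23) with Euclidean distance 3.0. For 10 points, brute-force pairwise comparison is shown above. For large n, the divide-and-conquer algorithm (sort by x, recurse on halves, check the dividing strip) achieves O(n log n).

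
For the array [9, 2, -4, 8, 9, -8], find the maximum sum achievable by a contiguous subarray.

Using Kadane's algorithm on [9, 2, -4, 8, 9, -8]:

Scanning through the array:
Position 1 (value 2): max_ending_here = 11, max_so_far = 11
Position 2 (value -4): max_ending_here = 7, max_so_far = 11
Position 3 (value 8): max_ending_here = 15, max_so_far = 15
Position 4 (value 9): max_ending_here = 24, max_so_far = 24
Position 5 (value -8): max_ending_here = 16, max_so_far = 24

Maximum subarray: [9, 2, -4, 8, 9]
Maximum sum: 24

The maximum subarray is [9, 2, -4, 8, 9] with sum 24. This subarray runs from index 0 to index 4.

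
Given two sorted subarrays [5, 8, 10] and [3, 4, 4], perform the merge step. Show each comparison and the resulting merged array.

Merging process:

Compare 5 vs 3: take 3 from right. Merged: [3]
Compare 5 vs 4: take 4 from right. Merged: [3, 4]
Compare 5 vs 4: take 4 from right. Merged: [3, 4, 4]
Append remaining from left: [5, 8, 10]. Merged: [3, 4, 4, 5, 8, 10]

Final merged array: [3, 4, 4, 5, 8, 10]
Total comparisons: 3

The merged array is [3, 4, 4, 5, 8, 10], requiring 3 comparisons. The merge step runs in O(n) time where n is the total number of elements.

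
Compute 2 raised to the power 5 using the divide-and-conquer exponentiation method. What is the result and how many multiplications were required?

Computing 2^5 by squaring (build up from 2^1; each line after the first costs one multiplication):

2^1 = 2
2^2 = (2^1)^2 = 2^2 = 4
2^4 = (2^2)^2 = 4^2 = 16
2^5 = 2 * 2^4 = 2 * 16 = 32

Result: 32
Multiplications needed: 3 (3 lines after 2^1)

2^5 = 32. Using exponentiation by squaring, this requires 3 multiplications. The key idea: if the exponent is even, square the half-power; if odd, multiply by the base once.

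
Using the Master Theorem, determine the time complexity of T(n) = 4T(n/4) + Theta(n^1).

Master Theorem for T(n) = 4T(n/4) + O(n^1):

a = 4, b = 4, c = 1
log_b(a) = log_4(4) = 1.0000

Case 2: c = 1 = log_4(4) = 1.0000
T(n) = O(n^1 log n) = O(n log n)

For T(n) = 4T(n/4) + O(n^1): log_4(4) = 1.0000. This is Case 2 of the Master Theorem (c = log_b(a), equal work at all levels), giving O(n log n).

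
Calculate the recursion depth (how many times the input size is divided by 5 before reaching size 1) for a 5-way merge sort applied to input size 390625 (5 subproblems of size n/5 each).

For divide and conquer with division factor 5:

Problem sizes at each level:
Level 0: 390625
Level 1: 78125
Level 2: 15625
Level 3: 3125
Level 4: 625
Level 5: 125
Level 6: 25
Level 7: 5
Level 8: 1

The root is level 0 and the size-1 base case is level 8 (the tree spans levels 0 through 8, i.e. 9 levels counting the root), so the depth is the number of divisions: log_5(390625) = 8

The recursion tree depth is log_5(390625) = 8. At each level, the problem size is divided by 5, so it takes 8 divisions to reduce to a base case of size 1. The algorithm makes 5 recursive calls at each level.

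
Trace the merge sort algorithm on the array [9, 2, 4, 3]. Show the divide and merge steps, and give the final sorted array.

Merge sort trace:

Split: [9, 2, 4, 3] -> [9, 2] and [4, 3]
  Split: [9, 2] -> [9] and [2]
  Merge: [9] + [2] -> [2, 9]
  Split: [4, 3] -> [4] and [3]
  Merge: [4] + [3] -> [3, 4]
Merge: [2, 9] + [3, 4] -> [2, 3, 4, 9]

Final sorted array: [2, 3, 4, 9]

The merge sort proceeds by recursively splitting the array and merging sorted halves.
After all merges, the sorted array is [2, 3, 4, 9].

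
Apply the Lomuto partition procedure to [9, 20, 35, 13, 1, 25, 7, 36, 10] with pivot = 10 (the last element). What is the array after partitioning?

Lomuto partition with pivot = 10:

Initial array: [9, 20, 35, 13, 1, 25, 7, 36, 10]

arr[0]=9 <= 10: swap with position 0, array becomes [9, 20, 35, 13, 1, 25, 7, 36, 10]
arr[1]=20 > 10: no swap
arr[2]=35 > 10: no swap
arr[3]=13 > 10: no swap
arr[4]=1 <= 10: swap with position 1, array becomes [9, 1, 35, 13, 20, 25, 7, 36, 10]
arr[5]=25 > 10: no swap
arr[6]=7 <= 10: swap with position 2, array becomes [9, 1, 7, 13, 20, 25, 35, 36, 10]
arr[7]=36 > 10: no swap

Place pivot at position 3: [9, 1, 7, 10, 20, 25, 35, 36, 13]
Pivot position: 3

After partitioning with pivot 10, the array becomes [9, 1, 7, 10, 20, 25, 35, 36, 13]. The pivot is placed at index 3. All elements to the left of the pivot are <= 10, and all elements to the right are > 10.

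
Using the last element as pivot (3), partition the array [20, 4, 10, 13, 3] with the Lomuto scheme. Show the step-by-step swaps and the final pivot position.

Lomuto partition with pivot = 3:

Initial array: [20, 4, 10, 13, 3]

arr[0]=20 > 3: no swap
arr[1]=4 > 3: no swap
arr[2]=10 > 3: no swap
arr[3]=13 > 3: no swap

Place pivot at position 0: [3, 4, 10, 13, 20]
Pivot position: 0

After partitioning with pivot 3, the array becomes [3, 4, 10, 13, 20]. The pivot is placed at index 0. All elements to the left of the pivot are <= 3, and all elements to the right are > 3.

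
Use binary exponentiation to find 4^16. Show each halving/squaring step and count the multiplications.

Computing 4^16 by squaring (build up from 4^1; each line after the first costs one multiplication):

4^1 = 4
4^2 = (4^1)^2 = 4^2 = 16
4^4 = (4^2)^2 = 16^2 = 256
4^8 = (4^4)^2 = 256^2 = 65536
4^16 = (4^8)^2 = 65536^2 = 4294967296

Result: 4294967296
Multiplications needed: 4 (4 lines after 4^1)

4^16 = 4294967296. Using exponentiation by squaring, this requires 4 multiplications. The key idea: if the exponent is even, square the half-power; if odd, multiply by the base once.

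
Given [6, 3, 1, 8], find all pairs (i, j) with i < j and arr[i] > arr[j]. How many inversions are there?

Finding inversions in [6, 3, 1, 8]:

(0, 1): arr[0]=6 > arr[1]=3
(0, 2): arr[0]=6 > arr[2]=1
(1, 2): arr[1]=3 > arr[2]=1

Total inversions: 3

The array has 3 inversion(s): (0,1), (0,2), (1,2). Each pair (i,j) satisfies i < j and arr[i] > arr[j].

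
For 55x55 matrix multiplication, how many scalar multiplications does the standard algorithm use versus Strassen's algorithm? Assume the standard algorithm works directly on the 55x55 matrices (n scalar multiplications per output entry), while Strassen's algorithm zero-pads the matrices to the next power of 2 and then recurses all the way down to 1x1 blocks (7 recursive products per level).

Matrix multiplication for 55x55 matrices:

Strassen's algorithm requires power-of-2 dimensions. Pad 55x55 to 64x64 (next power of 2).

Standard algorithm: 55^3 = 166375 multiplications
Strassen's algorithm: 7^(log2(64)) = 7^6 = 117649 multiplications
Savings: 166375 - 117649 = 48726 multiplications

Standard: 166375 multiplications (55^3). Strassen: 117649 multiplications (7^6, after padding to 64x64). Strassen reduces 8 recursive multiplications to 7 at each level.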